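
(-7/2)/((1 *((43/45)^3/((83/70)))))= -1512675/318028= -4.76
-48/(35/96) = -4608/35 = -131.66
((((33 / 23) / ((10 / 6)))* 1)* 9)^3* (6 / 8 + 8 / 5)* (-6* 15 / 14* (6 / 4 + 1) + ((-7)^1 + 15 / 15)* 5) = -4288650748173 / 85169000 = -50354.60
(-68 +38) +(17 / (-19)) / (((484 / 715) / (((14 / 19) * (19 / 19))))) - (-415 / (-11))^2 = -127052395 / 87362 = -1454.32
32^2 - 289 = 735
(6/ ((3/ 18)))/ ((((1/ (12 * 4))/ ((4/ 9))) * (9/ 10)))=2560/ 3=853.33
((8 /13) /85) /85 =8 /93925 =0.00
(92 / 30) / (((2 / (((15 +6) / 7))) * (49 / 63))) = 207 / 35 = 5.91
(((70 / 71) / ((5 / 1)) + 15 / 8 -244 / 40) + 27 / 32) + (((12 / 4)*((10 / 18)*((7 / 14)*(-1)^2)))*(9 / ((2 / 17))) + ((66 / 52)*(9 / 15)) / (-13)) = 116164437 / 1919840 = 60.51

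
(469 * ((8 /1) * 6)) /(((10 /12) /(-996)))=-134531712 /5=-26906342.40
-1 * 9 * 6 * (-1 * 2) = 108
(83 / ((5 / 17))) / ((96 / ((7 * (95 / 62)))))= 31.53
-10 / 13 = -0.77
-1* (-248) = 248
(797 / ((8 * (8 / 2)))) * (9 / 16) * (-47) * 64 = -337131 / 8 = -42141.38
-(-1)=1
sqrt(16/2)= 2.83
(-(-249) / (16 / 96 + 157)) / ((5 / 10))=2988 / 943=3.17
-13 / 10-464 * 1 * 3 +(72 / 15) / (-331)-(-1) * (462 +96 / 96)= -3079341 / 3310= -930.31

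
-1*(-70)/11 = 70/11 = 6.36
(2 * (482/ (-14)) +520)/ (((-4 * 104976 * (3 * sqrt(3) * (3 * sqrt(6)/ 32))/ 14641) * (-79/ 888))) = 3421484572 * sqrt(2)/ 32654097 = 148.18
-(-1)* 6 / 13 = 6 / 13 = 0.46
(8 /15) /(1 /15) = 8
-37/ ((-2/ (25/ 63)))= 925/ 126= 7.34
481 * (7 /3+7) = 13468 /3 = 4489.33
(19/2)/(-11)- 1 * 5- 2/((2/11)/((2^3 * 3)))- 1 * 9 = -6135/22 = -278.86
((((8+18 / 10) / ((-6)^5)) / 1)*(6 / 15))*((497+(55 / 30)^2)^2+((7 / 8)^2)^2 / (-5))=-20350634030111 / 161243136000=-126.21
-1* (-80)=80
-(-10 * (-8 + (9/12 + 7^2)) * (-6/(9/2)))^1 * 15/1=-8350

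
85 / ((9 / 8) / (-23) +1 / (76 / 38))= 15640 / 83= 188.43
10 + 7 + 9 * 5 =62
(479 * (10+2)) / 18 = 958 / 3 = 319.33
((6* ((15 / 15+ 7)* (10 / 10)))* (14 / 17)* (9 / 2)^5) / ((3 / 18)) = 7440174 / 17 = 437657.29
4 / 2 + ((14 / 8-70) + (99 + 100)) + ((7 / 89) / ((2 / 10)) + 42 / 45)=715969 / 5340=134.08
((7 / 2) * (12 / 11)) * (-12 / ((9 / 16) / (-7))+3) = 6398 / 11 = 581.64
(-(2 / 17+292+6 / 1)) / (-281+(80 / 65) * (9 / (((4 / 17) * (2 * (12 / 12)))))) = 65884 / 56899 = 1.16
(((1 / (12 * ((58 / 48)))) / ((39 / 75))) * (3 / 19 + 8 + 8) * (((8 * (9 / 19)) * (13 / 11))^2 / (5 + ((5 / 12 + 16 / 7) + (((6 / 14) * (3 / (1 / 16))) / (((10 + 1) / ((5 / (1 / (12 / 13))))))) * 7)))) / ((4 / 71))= 20051077737600 / 1790416011901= 11.20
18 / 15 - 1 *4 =-14 / 5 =-2.80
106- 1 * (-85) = 191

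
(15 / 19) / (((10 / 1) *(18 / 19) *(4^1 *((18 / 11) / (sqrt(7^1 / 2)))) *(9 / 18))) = 11 *sqrt(14) / 864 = 0.05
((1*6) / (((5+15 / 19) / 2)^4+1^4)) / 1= 390963 / 4640473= 0.08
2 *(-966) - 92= -2024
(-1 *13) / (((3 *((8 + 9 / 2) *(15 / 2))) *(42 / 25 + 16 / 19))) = -494 / 26955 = -0.02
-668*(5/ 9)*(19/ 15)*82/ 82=-470.07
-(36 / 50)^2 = -0.52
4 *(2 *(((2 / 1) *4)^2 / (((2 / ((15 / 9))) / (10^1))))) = 12800 / 3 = 4266.67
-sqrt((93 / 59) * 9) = -3 * sqrt(5487) / 59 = -3.77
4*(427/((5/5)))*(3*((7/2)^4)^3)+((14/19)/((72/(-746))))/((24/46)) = 9095843400311969/525312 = 17315125868.65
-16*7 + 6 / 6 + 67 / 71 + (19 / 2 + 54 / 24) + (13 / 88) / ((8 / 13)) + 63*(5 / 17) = -67584705 / 849728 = -79.54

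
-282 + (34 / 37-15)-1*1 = -10992 / 37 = -297.08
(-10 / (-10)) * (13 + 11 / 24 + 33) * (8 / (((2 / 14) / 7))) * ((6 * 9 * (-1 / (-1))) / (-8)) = -491715 / 4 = -122928.75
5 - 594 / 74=-112 / 37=-3.03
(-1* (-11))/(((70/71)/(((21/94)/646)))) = 0.00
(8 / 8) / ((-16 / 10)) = -5 / 8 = -0.62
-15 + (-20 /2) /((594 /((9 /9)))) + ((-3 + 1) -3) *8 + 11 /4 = -52.27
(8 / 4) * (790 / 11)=1580 / 11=143.64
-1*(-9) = 9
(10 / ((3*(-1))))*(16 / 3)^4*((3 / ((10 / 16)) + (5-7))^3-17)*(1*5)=-81133568 / 1215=-66776.60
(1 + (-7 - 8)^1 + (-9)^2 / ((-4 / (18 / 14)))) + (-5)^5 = -88621 / 28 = -3165.04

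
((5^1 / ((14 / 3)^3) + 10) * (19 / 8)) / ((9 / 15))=2619625 / 65856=39.78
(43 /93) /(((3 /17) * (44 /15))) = 3655 /4092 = 0.89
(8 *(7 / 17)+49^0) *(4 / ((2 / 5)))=730 / 17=42.94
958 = 958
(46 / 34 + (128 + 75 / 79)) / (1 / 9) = 1574964 / 1343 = 1172.72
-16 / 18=-8 / 9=-0.89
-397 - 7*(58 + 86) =-1405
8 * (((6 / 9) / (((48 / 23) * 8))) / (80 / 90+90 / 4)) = 23 / 1684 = 0.01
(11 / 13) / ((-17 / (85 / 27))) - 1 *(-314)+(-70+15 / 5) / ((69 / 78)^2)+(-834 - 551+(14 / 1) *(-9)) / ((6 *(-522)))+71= 299.71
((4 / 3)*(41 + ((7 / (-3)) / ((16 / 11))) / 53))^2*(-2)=-10863267529 / 1820232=-5968.07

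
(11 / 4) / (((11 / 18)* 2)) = 9 / 4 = 2.25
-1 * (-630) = 630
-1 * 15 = -15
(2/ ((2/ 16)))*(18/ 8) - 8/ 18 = 320/ 9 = 35.56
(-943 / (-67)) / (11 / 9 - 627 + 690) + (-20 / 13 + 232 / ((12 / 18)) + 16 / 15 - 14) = 2520316553 / 7551570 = 333.75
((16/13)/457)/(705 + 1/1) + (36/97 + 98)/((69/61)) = 1220684764270/14036378889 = 86.97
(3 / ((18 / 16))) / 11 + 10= 338 / 33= 10.24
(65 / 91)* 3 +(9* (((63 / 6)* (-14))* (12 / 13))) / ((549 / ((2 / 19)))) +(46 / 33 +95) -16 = 286452454 / 3480477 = 82.30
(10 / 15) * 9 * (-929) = -5574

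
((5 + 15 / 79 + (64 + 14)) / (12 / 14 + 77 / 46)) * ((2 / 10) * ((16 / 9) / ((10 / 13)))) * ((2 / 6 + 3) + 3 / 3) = 2861080768 / 43459875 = 65.83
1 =1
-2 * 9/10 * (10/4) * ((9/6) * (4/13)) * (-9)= 243/13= 18.69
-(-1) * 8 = 8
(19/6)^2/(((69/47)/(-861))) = -4869529/828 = -5881.07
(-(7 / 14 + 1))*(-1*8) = 12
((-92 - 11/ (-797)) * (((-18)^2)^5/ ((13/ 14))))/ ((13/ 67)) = -245532440630785222656/ 134693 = -1822904238756173.09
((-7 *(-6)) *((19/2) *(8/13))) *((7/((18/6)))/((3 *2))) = 3724/39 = 95.49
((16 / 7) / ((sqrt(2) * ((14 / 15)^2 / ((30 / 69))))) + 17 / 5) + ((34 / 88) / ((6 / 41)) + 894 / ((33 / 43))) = 4500 * sqrt(2) / 7889 + 1545653 / 1320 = 1171.76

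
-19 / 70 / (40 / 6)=-57 / 1400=-0.04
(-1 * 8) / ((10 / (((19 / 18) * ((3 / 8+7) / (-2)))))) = 1121 / 360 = 3.11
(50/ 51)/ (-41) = -0.02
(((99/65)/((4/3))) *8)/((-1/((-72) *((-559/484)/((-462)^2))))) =-1161/326095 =-0.00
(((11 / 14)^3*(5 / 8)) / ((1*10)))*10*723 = 4811565 / 21952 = 219.19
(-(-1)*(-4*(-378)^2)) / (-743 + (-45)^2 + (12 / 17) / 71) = -445.81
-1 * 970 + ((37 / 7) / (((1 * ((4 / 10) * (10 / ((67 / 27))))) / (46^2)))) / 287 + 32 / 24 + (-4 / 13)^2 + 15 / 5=-8629838066 / 9167067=-941.40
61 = 61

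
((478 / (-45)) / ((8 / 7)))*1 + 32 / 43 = -66179 / 7740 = -8.55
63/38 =1.66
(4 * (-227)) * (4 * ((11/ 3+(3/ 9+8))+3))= -54480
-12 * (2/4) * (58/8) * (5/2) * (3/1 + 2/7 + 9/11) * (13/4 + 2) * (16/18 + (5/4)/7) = -3081395/1232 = -2501.13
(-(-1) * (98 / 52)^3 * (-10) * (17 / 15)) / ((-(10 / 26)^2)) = 2000033 / 3900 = 512.83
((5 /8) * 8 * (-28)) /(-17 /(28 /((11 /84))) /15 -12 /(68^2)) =1427428800 /80503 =17731.37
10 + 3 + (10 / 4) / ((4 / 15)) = 179 / 8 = 22.38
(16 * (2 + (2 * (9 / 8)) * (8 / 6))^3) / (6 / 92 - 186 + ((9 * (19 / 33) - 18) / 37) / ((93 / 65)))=-1160764000 / 108053731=-10.74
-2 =-2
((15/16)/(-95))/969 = -1/98192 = -0.00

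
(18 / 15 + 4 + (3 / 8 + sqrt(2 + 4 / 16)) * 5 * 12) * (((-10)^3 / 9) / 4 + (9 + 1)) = -18832 / 9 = -2092.44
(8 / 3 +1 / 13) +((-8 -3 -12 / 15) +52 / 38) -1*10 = -65534 / 3705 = -17.69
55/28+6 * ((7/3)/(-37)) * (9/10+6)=-3349/5180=-0.65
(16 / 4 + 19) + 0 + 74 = 97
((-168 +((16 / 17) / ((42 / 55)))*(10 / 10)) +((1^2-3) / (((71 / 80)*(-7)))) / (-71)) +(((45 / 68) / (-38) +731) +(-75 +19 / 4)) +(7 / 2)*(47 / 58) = 496.80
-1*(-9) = 9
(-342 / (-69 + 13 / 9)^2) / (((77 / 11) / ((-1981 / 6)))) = 68769 / 19456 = 3.53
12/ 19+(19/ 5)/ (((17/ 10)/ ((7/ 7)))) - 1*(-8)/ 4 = 1572/ 323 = 4.87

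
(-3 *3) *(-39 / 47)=351 / 47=7.47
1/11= 0.09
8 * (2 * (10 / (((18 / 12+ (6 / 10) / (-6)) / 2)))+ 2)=1712 / 7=244.57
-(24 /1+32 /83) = -2024 /83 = -24.39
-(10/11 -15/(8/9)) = 1405/88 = 15.97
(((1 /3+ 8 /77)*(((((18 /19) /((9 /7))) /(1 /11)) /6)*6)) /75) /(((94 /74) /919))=6868606 /200925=34.18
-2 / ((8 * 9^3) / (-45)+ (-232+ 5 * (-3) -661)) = 5 / 2594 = 0.00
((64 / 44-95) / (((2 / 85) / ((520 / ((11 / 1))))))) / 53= -22740900 / 6413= -3546.06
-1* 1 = -1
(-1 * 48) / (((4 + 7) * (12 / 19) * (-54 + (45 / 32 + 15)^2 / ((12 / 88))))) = -0.00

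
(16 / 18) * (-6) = -16 / 3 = -5.33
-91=-91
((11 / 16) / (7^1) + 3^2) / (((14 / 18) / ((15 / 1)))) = 137565 / 784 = 175.47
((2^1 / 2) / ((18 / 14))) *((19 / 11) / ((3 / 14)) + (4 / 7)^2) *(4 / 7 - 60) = -5641792 / 14553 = -387.67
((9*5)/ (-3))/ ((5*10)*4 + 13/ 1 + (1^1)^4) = -15/ 214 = -0.07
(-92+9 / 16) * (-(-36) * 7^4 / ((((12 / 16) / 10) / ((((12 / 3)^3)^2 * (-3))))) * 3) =3884724264960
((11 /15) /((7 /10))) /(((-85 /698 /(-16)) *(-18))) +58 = 808922 /16065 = 50.35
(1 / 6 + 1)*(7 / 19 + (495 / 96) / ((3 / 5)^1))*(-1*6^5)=-3089583 / 38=-81304.82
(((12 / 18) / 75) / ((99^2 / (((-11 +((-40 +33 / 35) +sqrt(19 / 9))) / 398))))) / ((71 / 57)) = -11096 / 121168537875 +19* sqrt(19) / 31157624025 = -0.00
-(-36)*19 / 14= 342 / 7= 48.86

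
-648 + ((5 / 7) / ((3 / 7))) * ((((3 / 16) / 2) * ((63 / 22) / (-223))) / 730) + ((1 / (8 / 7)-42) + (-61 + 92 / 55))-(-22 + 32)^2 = -97236160331 / 114604160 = -848.45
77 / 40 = 1.92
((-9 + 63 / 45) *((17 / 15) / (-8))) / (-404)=-323 / 121200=-0.00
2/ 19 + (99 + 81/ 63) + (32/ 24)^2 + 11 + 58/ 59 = 8061743/ 70623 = 114.15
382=382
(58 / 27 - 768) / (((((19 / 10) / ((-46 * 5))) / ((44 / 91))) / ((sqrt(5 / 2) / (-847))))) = -1941200 * sqrt(10) / 73359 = -83.68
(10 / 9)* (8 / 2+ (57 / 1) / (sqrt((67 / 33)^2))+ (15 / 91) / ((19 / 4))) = 37196410 / 1042587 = 35.68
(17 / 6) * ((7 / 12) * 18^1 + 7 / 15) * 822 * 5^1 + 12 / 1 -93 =765755 / 6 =127625.83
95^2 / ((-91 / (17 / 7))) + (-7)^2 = -122212 / 637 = -191.86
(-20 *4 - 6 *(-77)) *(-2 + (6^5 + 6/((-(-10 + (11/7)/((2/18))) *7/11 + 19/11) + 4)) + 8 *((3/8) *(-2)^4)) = 50808674/17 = 2988745.53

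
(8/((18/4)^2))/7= 32/567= 0.06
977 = 977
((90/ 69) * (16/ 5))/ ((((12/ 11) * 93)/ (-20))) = -1760/ 2139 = -0.82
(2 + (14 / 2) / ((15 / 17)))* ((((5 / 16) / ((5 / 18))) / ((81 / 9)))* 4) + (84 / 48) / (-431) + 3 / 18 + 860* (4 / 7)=89886901 / 181020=496.56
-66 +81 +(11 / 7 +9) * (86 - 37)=533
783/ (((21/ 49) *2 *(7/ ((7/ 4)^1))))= 1827/ 8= 228.38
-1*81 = -81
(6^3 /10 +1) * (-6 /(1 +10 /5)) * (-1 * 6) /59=1356 /295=4.60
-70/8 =-35/4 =-8.75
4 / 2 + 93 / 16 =125 / 16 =7.81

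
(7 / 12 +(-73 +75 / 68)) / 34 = -3637 / 1734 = -2.10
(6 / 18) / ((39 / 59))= 59 / 117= 0.50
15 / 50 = 3 / 10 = 0.30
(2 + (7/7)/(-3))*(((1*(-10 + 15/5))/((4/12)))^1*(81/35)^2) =-6561/35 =-187.46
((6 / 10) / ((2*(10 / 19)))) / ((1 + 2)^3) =19 / 900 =0.02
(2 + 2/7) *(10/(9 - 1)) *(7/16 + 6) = 515/28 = 18.39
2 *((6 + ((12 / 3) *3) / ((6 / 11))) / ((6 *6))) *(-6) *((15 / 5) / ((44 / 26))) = -182 / 11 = -16.55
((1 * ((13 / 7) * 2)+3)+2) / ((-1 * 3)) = -61 / 21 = -2.90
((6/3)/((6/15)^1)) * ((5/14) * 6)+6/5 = 417/35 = 11.91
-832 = -832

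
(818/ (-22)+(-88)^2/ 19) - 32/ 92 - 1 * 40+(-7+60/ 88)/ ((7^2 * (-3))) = 466505561/ 1413258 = 330.09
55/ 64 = 0.86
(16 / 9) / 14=8 / 63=0.13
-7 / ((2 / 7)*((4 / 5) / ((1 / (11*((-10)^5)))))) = 49 / 1760000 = 0.00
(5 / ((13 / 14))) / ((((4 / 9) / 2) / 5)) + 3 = 1614 / 13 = 124.15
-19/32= -0.59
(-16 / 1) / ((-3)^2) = -16 / 9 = -1.78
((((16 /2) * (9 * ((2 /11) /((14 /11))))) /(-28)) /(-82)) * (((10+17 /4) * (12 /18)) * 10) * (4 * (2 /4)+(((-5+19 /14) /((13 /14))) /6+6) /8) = 474525 /417872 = 1.14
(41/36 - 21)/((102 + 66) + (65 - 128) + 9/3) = -715/3888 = -0.18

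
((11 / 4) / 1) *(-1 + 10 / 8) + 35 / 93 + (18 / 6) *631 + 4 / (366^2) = 31461431317 / 16610544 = 1894.06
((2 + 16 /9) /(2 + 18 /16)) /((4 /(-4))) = -272 /225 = -1.21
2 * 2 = 4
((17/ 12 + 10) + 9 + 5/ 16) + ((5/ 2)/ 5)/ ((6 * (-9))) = 8951/ 432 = 20.72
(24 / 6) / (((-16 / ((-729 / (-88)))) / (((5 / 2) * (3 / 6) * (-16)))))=3645 / 88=41.42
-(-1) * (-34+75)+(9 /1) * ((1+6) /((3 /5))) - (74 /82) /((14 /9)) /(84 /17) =2344625 /16072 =145.88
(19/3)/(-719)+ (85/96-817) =-18777367/23008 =-816.12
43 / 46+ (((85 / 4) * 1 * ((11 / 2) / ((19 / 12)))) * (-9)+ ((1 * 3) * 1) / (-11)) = -3190310 / 4807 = -663.68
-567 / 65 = -8.72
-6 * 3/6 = -3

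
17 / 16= 1.06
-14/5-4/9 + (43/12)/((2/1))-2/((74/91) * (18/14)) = -44831/13320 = -3.37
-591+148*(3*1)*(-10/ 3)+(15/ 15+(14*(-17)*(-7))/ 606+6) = -624559/ 303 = -2061.25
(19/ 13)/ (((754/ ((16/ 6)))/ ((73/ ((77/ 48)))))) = 88768/ 377377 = 0.24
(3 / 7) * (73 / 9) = 73 / 21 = 3.48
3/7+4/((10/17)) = 253/35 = 7.23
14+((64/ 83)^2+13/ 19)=1999855/ 130891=15.28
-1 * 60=-60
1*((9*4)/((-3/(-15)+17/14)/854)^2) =14294593600/1089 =13126348.58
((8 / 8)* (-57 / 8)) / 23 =-57 / 184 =-0.31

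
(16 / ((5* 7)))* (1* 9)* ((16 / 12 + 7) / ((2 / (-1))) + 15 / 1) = 312 / 7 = 44.57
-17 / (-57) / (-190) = -17 / 10830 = -0.00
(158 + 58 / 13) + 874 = 13474 / 13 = 1036.46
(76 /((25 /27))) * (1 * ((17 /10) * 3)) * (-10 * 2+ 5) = -156978 /25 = -6279.12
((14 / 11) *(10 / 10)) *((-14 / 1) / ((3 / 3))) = -196 / 11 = -17.82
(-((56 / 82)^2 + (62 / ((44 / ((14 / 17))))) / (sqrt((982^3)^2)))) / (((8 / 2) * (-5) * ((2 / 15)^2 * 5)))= 1249495346906289 / 4762815584196736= 0.26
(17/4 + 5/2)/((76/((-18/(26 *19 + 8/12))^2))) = 19683/167371456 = 0.00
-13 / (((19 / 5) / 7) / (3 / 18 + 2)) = -51.89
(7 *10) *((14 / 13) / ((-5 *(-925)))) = 196 / 12025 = 0.02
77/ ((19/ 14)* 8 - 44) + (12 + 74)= 19413/ 232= 83.68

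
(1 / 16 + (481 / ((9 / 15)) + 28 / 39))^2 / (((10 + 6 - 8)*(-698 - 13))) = -113.21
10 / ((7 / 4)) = 40 / 7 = 5.71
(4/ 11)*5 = 20/ 11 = 1.82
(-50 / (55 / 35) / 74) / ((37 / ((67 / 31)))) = -11725 / 466829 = -0.03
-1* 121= -121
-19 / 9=-2.11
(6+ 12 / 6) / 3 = 2.67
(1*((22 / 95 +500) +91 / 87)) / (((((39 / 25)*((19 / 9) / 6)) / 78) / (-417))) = -310978008540 / 10469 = -29704652.64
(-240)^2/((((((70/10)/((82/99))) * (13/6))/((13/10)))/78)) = 24560640/77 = 318969.35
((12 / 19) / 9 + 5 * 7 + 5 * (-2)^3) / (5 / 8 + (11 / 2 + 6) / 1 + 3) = -2248 / 6897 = -0.33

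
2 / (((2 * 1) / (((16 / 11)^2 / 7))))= 256 / 847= 0.30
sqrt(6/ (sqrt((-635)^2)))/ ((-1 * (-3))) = sqrt(3810)/ 1905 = 0.03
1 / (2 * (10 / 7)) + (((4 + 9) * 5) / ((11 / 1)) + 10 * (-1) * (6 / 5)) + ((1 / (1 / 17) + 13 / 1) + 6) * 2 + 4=70.26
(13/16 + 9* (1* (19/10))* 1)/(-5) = -1433/400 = -3.58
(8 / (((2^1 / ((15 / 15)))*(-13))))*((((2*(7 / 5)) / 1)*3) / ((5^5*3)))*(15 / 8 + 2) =-217 / 203125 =-0.00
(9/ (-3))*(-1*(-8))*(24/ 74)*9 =-2592/ 37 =-70.05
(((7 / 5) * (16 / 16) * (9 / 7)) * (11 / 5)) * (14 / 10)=693 / 125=5.54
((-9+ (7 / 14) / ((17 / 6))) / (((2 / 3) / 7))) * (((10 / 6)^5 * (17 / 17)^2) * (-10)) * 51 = 5468750 / 9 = 607638.89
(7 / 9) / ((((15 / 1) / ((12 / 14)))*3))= 2 / 135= 0.01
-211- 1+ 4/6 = -634/3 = -211.33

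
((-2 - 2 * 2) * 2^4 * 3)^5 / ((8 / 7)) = -1733686198272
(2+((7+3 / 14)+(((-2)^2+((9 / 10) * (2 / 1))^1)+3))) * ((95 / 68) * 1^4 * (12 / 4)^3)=679.51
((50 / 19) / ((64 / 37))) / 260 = 185 / 31616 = 0.01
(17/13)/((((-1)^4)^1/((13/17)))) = 1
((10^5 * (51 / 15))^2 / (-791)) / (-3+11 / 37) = 42772000000 / 791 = 54073324.91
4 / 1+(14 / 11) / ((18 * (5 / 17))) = 2099 / 495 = 4.24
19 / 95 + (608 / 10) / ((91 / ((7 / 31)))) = 0.35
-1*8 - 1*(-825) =817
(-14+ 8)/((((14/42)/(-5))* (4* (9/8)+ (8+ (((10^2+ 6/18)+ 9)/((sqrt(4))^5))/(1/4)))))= 540/157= 3.44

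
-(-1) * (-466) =-466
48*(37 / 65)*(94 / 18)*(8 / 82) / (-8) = -13912 / 7995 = -1.74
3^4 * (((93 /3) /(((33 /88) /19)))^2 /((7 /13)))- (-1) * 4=2597744476 /7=371106353.71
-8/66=-4/33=-0.12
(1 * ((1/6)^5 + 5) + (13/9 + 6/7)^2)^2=15394393697761/145179288576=106.04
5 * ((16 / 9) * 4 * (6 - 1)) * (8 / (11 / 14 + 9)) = 179200 / 1233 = 145.34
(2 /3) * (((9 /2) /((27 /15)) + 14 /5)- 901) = -8957 /15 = -597.13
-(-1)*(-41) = -41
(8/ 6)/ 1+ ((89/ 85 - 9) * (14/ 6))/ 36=1877/ 2295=0.82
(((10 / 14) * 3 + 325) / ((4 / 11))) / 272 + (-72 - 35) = -394861 / 3808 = -103.69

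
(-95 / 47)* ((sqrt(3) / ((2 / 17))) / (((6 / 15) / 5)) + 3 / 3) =-40375* sqrt(3) / 188 -95 / 47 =-374.00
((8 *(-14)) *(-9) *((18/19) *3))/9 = 6048/19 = 318.32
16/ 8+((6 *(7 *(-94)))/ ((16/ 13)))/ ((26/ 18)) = -8875/ 4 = -2218.75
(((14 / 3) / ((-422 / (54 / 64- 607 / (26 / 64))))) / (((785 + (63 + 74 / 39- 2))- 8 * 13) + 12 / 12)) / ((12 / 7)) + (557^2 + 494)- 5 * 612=724232959884625 / 2353828224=307683.01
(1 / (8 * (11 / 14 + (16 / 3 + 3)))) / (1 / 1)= 21 / 1532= 0.01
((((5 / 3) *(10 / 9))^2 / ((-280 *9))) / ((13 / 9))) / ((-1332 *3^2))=125 / 1590543864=0.00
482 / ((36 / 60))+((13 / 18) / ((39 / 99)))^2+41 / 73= 2121469 / 2628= 807.26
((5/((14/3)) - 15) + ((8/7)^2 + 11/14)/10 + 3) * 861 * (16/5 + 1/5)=-4393191/140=-31379.94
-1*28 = -28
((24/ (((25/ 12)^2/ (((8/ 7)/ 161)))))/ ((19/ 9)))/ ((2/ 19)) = 124416/ 704375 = 0.18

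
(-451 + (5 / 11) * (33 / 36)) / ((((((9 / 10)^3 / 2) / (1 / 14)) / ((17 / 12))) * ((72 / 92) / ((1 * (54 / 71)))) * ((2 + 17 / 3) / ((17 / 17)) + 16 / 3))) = -264267125 / 28260414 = -9.35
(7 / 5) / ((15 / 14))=98 / 75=1.31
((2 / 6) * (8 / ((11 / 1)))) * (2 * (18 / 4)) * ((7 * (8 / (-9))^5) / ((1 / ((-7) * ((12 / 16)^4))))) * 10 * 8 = 4014080 / 2673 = 1501.71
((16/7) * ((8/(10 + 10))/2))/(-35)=-16/1225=-0.01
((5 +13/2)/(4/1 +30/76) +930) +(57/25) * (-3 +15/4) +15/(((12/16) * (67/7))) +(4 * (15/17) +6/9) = 53675011769/57063900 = 940.61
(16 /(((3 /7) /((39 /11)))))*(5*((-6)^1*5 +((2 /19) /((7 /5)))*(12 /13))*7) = -28980000 /209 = -138660.29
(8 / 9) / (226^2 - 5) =8 / 459639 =0.00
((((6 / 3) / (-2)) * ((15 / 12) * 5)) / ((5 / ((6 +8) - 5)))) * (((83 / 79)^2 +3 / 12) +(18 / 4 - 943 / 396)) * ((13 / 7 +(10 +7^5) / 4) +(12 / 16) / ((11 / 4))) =-27796677444075 / 169156064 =-164325.63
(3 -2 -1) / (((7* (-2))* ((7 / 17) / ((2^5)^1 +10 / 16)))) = 0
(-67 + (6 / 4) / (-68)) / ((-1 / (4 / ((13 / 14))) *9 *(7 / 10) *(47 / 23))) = 2096450 / 93483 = 22.43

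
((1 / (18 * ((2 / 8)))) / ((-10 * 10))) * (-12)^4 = -46.08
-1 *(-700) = 700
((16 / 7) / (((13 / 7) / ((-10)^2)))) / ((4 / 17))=6800 / 13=523.08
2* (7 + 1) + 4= 20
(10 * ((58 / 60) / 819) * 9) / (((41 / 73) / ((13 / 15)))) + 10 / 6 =23642 / 12915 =1.83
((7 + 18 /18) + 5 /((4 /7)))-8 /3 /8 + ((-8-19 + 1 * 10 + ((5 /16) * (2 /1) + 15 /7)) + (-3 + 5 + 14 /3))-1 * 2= 1151 /168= 6.85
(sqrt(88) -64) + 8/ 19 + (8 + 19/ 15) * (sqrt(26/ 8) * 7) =-1208/ 19 + 2 * sqrt(22) + 973 * sqrt(13)/ 30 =62.74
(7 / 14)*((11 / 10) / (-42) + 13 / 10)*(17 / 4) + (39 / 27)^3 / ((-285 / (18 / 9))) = 124990589 / 46539360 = 2.69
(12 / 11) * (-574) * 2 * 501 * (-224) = 140545256.73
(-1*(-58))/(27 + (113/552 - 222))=-32016/107527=-0.30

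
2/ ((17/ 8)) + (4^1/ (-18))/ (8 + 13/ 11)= 14170/ 15453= 0.92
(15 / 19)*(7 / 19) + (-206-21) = -81842 / 361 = -226.71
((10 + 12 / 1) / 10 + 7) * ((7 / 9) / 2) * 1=161 / 45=3.58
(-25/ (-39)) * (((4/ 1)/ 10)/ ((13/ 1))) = 10/ 507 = 0.02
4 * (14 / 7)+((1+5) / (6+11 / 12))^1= 736 / 83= 8.87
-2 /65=-0.03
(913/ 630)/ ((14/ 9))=913/ 980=0.93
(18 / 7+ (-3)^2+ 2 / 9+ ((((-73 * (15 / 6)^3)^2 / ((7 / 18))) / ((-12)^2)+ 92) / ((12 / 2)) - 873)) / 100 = 39045583 / 1290240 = 30.26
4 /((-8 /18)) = -9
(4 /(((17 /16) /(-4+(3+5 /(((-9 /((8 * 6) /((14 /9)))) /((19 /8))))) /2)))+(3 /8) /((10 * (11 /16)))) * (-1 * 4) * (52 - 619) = -182361132 /935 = -195038.64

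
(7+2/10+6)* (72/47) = 4752/235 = 20.22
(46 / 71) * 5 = 230 / 71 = 3.24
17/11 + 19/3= 260/33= 7.88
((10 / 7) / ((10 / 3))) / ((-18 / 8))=-4 / 21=-0.19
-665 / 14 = -95 / 2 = -47.50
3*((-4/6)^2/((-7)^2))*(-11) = -44/147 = -0.30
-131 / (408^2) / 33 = -131 / 5493312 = -0.00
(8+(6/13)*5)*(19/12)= 1273/78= 16.32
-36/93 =-12/31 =-0.39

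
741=741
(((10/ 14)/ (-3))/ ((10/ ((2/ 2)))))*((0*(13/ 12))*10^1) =0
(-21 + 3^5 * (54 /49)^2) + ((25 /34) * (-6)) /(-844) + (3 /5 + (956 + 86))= 226803294679 /172247740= 1316.73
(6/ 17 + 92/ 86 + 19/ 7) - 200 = -1002231/ 5117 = -195.86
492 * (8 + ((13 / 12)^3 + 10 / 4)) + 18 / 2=835277 / 144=5800.53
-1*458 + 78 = -380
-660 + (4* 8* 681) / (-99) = -880.12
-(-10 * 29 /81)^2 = -84100 /6561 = -12.82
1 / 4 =0.25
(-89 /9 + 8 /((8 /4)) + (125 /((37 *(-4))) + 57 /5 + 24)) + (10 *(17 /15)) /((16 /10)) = 119047 /3330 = 35.75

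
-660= -660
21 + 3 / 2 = 45 / 2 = 22.50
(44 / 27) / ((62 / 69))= 506 / 279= 1.81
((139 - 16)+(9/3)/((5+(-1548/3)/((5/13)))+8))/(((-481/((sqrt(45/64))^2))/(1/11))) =-18384165/1124739616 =-0.02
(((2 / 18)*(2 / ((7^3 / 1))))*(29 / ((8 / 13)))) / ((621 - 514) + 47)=377 / 1901592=0.00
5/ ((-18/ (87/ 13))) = -145/ 78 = -1.86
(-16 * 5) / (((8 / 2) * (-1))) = 20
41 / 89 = 0.46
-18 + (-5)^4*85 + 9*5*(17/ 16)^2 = 13608397/ 256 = 53157.80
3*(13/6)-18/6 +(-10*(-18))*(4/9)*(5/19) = 933/38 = 24.55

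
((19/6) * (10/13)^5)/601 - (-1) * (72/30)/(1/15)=24100836044/669441279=36.00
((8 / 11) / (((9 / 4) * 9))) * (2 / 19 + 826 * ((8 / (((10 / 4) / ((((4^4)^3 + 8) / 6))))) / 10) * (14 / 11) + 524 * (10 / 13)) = 2044626759193792 / 60521175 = 33783659.34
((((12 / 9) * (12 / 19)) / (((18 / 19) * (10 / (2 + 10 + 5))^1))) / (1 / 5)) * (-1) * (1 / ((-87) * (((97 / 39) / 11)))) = 9724 / 25317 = 0.38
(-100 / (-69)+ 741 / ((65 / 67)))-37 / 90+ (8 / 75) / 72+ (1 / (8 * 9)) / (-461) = 43791809999 / 57256200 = 764.84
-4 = -4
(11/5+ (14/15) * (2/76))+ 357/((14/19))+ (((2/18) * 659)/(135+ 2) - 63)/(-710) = 8097235753/16633170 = 486.81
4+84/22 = 86/11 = 7.82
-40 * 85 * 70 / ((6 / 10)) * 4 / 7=-680000 / 3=-226666.67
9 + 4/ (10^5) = 225001/ 25000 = 9.00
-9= -9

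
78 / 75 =26 / 25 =1.04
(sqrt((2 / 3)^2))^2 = 4 / 9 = 0.44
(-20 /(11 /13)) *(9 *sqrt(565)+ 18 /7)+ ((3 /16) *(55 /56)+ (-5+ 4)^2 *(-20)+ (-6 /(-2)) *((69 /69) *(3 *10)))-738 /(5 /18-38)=27695287 /956032-2340 *sqrt(565) /11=-5027.50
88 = 88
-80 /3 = -26.67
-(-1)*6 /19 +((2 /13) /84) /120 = 393139 /1244880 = 0.32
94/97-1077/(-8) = 105221/776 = 135.59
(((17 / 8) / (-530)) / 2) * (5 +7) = -51 / 2120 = -0.02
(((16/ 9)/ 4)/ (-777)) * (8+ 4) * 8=-128/ 2331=-0.05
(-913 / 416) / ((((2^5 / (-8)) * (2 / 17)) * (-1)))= -15521 / 3328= -4.66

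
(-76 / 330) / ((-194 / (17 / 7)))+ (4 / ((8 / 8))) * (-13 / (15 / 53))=-20584241 / 112035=-183.73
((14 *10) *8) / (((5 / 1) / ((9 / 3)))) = 672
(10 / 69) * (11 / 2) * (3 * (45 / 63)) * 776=213400 / 161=1325.47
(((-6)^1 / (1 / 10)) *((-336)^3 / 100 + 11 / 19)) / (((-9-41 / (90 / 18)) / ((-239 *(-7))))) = -1808664316158 / 817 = -2213787412.68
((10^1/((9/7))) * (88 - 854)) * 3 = -53620/3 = -17873.33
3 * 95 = 285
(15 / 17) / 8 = 15 / 136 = 0.11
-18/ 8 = -9/ 4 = -2.25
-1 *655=-655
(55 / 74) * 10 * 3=825 / 37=22.30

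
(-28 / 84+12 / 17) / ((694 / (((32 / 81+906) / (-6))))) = -0.08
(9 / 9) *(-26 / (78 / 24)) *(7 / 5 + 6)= -296 / 5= -59.20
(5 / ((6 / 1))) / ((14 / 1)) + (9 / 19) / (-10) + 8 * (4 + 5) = 574657 / 7980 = 72.01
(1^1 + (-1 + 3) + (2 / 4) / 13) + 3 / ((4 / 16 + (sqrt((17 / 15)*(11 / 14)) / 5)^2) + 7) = 6862421 / 1988974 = 3.45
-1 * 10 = -10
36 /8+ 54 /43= 495 /86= 5.76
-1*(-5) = 5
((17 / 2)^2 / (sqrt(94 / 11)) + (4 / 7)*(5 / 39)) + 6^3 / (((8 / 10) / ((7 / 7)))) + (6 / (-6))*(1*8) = 289*sqrt(1034) / 376 + 71546 / 273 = 286.79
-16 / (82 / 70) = -560 / 41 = -13.66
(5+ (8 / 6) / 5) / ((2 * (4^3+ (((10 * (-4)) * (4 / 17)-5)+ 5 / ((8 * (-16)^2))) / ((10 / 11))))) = 2750464 / 50291445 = 0.05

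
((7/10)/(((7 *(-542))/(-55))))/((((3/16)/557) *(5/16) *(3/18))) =784256/1355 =578.79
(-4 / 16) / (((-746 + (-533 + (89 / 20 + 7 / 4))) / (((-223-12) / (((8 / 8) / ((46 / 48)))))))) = -27025 / 610944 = -0.04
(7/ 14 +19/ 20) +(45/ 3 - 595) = -578.55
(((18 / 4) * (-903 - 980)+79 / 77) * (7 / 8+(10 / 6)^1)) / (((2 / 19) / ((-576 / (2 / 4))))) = 18146615988 / 77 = 235670337.51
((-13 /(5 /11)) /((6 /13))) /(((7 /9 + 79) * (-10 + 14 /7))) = 5577 /57440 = 0.10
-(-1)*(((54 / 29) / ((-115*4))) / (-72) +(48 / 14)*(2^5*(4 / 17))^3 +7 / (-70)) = 2685513330077 / 1835103760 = 1463.41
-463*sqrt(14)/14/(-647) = 463*sqrt(14)/9058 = 0.19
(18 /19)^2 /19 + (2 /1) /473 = 166970 /3244307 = 0.05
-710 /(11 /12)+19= -8311 /11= -755.55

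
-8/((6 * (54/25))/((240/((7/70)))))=-40000/27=-1481.48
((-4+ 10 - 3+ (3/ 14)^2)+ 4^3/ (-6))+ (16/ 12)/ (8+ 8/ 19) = -43879/ 5880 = -7.46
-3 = -3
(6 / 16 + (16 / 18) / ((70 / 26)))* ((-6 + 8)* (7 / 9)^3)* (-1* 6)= -87073 / 21870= -3.98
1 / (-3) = -1 / 3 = -0.33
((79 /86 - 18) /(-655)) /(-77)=-1469 /4337410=-0.00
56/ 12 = 14/ 3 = 4.67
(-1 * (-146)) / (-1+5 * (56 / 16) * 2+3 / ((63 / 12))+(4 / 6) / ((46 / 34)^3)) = 18652011 / 4451012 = 4.19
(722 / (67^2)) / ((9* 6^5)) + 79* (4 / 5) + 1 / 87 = 1439734613257 / 22776467760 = 63.21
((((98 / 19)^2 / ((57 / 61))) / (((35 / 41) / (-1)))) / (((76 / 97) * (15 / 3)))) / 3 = -83210771 / 29322225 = -2.84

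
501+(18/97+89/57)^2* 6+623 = 11640092990/10189947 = 1142.31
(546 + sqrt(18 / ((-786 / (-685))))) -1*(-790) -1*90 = sqrt(269205) / 131 + 1246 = 1249.96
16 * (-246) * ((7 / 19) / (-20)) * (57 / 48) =861 / 10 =86.10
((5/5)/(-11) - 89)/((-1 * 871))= 980/9581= 0.10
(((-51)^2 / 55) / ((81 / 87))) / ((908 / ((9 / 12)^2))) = 25143 / 799040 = 0.03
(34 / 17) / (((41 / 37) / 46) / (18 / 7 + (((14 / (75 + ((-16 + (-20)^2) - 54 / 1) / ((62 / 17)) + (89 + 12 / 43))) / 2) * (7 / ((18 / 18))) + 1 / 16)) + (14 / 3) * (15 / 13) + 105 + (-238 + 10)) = -2378483246334 / 139862974558459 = -0.02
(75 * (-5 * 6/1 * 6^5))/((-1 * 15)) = 1166400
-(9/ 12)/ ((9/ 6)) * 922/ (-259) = 461/ 259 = 1.78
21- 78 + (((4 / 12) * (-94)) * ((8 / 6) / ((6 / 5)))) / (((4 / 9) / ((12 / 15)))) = -119.67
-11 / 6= -1.83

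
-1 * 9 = -9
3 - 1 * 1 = 2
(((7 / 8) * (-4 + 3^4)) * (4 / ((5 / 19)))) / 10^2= 10.24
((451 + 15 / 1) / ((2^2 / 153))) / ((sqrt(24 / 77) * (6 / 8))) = 3961 * sqrt(462) / 2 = 42569.23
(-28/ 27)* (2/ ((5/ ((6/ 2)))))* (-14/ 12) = 196/ 135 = 1.45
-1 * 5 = -5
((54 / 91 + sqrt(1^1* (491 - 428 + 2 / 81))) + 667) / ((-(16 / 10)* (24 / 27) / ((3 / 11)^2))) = -35.33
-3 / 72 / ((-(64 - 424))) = -1 / 8640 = -0.00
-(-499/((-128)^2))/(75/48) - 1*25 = -639501/25600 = -24.98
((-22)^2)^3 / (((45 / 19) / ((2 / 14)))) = 2154218176 / 315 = 6838787.86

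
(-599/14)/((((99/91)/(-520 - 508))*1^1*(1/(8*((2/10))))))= 32020144/495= 64687.16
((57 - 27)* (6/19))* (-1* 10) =-1800/19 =-94.74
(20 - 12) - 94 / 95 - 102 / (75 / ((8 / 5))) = 11482 / 2375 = 4.83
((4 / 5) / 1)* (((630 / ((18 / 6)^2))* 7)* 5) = 1960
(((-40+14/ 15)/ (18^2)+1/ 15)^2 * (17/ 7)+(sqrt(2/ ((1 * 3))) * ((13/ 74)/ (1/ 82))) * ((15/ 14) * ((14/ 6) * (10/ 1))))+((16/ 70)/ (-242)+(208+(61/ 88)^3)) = 1467133317216131/ 7042042022400+13325 * sqrt(6)/ 111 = 502.39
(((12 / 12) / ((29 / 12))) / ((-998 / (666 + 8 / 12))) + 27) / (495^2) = 386717 / 3545756775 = 0.00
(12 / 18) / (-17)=-2 / 51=-0.04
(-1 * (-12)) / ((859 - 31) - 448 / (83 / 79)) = 249 / 8333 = 0.03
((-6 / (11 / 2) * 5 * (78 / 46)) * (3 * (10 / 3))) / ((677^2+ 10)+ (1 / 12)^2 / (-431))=-290459520 / 1439385395767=-0.00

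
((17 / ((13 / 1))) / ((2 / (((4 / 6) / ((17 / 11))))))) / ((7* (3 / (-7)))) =-11 / 117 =-0.09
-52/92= -13/23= -0.57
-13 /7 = -1.86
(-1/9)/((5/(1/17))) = -1/765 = -0.00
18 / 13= 1.38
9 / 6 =3 / 2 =1.50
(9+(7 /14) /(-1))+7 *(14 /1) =213 /2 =106.50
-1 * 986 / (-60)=493 / 30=16.43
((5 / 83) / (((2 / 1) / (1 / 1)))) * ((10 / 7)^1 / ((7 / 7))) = 25 / 581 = 0.04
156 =156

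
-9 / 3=-3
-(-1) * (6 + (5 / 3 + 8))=47 / 3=15.67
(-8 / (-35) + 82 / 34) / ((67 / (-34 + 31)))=-4713 / 39865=-0.12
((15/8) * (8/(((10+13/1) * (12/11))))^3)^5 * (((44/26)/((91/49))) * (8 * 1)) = 0.00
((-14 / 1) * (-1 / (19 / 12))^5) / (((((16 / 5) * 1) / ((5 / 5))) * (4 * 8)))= 34020 / 2476099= 0.01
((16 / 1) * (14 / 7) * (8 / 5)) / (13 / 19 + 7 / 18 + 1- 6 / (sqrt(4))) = -87552 / 1585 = -55.24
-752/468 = -188/117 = -1.61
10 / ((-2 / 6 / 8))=-240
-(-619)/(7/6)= 3714/7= 530.57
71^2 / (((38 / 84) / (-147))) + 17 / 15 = -1638058.55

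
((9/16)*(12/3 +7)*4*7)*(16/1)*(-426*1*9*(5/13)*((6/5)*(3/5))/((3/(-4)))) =255068352/65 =3924128.49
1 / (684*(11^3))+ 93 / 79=84667651 / 71921916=1.18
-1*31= -31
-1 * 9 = -9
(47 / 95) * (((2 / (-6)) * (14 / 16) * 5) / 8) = -329 / 3648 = -0.09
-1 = -1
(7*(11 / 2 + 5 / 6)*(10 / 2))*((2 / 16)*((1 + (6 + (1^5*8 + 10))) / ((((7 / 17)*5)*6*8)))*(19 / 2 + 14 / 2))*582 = 8616025 / 128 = 67312.70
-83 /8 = -10.38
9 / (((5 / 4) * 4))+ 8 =49 / 5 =9.80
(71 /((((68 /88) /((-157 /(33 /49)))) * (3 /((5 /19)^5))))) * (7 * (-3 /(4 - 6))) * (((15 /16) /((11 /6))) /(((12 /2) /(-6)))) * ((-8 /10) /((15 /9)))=-21506743125 /926061026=-23.22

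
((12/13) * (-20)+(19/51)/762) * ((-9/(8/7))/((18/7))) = 457005017/8083296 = 56.54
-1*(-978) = 978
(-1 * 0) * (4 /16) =0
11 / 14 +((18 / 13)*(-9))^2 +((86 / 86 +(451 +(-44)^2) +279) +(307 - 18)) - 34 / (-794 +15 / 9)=17502498799 / 5623982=3112.12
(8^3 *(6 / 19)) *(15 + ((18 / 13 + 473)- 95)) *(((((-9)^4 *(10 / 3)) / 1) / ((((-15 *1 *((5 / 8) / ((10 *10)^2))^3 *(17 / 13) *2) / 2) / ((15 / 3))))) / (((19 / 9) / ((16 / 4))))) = -16930684073410560000000000 / 6137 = -2758788345023718429199.94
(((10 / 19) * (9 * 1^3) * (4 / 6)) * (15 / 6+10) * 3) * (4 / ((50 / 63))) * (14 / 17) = 158760 / 323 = 491.52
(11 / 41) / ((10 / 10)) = 11 / 41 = 0.27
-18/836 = -9/418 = -0.02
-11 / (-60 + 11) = 11 / 49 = 0.22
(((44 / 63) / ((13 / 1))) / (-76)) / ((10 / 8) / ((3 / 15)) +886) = -0.00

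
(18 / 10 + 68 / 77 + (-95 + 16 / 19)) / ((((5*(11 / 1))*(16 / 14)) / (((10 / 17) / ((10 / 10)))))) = -334569 / 390830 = -0.86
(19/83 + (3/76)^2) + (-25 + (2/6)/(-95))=-24.77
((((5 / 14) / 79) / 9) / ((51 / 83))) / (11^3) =415 / 675687474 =0.00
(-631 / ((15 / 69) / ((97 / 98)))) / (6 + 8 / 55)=-15485371 / 33124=-467.50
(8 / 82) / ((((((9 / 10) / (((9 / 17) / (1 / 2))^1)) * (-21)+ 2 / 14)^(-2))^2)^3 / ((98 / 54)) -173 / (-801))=172588092428035650743016044010413579850277764 / 382074700247209787085140110878382532421354613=0.45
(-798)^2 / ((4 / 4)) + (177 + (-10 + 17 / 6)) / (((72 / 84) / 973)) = 29865353 / 36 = 829593.14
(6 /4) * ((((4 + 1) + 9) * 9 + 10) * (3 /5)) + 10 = 662 /5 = 132.40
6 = 6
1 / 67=0.01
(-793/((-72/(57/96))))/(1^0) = 15067/2304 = 6.54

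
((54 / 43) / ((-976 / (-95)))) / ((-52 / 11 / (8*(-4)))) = 28215 / 34099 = 0.83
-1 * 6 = -6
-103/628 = -0.16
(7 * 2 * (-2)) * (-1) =28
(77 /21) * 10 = 110 /3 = 36.67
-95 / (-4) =95 / 4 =23.75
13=13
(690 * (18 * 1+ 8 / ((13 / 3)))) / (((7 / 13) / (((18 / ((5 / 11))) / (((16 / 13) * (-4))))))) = -204564.05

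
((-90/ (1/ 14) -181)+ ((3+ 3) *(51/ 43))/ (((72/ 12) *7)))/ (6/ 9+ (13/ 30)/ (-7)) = -13010700/ 5461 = -2382.48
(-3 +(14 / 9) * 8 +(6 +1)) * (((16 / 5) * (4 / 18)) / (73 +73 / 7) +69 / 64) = 8452909 / 473040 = 17.87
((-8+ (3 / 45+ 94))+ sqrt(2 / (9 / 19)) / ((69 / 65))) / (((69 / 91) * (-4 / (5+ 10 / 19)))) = -822367 / 5244 - 207025 * sqrt(38) / 361836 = -160.35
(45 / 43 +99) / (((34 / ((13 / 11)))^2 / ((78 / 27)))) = 525083 / 1503667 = 0.35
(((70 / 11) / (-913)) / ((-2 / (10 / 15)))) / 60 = 0.00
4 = 4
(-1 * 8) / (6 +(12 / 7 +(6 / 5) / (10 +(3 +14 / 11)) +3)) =-0.74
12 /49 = 0.24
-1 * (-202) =202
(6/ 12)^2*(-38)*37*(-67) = 47101/ 2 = 23550.50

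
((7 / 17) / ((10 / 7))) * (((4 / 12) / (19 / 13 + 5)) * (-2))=-0.03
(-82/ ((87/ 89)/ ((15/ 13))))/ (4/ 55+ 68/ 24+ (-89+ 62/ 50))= 60208500/ 52783393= 1.14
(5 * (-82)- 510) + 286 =-634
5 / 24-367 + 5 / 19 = -366.53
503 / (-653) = -503 / 653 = -0.77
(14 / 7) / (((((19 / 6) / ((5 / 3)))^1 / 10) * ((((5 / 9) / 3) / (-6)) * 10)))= -34.11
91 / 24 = 3.79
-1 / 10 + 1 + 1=19 / 10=1.90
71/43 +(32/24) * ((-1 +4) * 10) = 1791/43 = 41.65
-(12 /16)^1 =-3 /4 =-0.75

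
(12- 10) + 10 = 12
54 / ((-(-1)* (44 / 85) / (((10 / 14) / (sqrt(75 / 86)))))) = 765* sqrt(258) / 154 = 79.79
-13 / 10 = -1.30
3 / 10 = 0.30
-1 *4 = -4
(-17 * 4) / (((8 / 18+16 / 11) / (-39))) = 65637 / 47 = 1396.53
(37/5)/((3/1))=2.47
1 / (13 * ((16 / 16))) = 1 / 13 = 0.08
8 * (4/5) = 32/5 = 6.40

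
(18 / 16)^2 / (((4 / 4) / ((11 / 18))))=99 / 128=0.77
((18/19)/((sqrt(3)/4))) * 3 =72 * sqrt(3)/19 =6.56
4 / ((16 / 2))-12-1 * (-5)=-6.50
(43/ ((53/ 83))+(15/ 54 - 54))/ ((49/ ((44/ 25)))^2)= 12575288/ 715798125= 0.02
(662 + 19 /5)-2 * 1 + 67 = 3654 /5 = 730.80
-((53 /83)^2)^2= -7890481 /47458321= -0.17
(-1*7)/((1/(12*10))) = -840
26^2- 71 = 605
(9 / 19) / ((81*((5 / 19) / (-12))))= -4 / 15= -0.27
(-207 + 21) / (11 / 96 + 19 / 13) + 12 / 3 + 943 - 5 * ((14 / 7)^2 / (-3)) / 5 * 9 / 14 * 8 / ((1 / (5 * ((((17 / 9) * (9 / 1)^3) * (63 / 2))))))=2926874341 / 1967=1487988.99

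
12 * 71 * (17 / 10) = 7242 / 5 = 1448.40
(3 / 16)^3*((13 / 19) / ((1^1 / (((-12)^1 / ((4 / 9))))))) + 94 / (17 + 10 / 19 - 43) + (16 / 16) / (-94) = -1691779603 / 442585088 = -3.82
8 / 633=0.01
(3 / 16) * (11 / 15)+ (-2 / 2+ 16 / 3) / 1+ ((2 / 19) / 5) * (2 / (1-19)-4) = 59977 / 13680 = 4.38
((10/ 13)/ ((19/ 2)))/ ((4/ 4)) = 0.08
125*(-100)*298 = -3725000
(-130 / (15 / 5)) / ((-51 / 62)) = 8060 / 153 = 52.68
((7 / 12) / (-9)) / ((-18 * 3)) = 7 / 5832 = 0.00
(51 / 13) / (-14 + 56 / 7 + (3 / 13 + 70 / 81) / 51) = -210681 / 321065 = -0.66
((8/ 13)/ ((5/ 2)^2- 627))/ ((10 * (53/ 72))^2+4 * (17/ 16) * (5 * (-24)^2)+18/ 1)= -41472/ 515062865447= -0.00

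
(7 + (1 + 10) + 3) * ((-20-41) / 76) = -1281 / 76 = -16.86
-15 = -15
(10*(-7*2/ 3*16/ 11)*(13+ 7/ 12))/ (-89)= 10.36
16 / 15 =1.07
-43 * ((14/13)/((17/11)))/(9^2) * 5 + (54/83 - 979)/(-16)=59.30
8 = 8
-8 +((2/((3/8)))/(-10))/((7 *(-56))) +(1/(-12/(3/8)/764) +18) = -81577/5880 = -13.87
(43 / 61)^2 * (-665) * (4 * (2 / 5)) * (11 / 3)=-21640696 / 11163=-1938.61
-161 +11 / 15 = -2404 / 15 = -160.27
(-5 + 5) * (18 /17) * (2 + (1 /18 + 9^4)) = 0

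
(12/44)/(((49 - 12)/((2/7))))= 0.00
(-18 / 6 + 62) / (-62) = -59 / 62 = -0.95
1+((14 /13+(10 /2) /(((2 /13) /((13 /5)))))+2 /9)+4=21247 /234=90.80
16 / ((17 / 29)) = 464 / 17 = 27.29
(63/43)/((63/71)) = 71/43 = 1.65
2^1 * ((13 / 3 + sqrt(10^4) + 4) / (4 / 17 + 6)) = 5525 / 159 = 34.75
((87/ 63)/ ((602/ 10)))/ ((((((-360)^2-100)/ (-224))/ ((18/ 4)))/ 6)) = -2088/ 1948975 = -0.00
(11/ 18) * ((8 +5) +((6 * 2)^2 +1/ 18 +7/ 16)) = 249469/ 2592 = 96.25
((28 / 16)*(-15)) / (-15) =7 / 4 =1.75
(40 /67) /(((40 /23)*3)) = 23 /201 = 0.11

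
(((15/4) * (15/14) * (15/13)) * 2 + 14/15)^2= 3104829841/29811600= 104.15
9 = 9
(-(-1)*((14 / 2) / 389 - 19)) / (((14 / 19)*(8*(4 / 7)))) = -17537 / 3112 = -5.64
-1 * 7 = -7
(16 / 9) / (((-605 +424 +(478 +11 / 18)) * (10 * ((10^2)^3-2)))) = 8 / 13392473215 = 0.00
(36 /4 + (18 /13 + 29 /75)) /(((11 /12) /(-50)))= -587.52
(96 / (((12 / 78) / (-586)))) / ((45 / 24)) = -975104 / 5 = -195020.80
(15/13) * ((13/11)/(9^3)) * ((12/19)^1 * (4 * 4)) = 320/16929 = 0.02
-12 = -12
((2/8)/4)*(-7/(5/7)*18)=-441/40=-11.02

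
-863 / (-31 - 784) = 863 / 815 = 1.06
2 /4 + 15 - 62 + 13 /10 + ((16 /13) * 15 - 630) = -42688 /65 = -656.74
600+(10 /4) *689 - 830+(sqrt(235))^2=3455 /2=1727.50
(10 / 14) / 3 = 5 / 21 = 0.24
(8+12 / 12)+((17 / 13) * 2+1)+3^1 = 203 / 13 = 15.62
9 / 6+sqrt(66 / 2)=3 / 2+sqrt(33)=7.24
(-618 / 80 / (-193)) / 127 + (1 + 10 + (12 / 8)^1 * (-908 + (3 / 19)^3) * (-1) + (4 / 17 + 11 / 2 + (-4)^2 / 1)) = 159448631447967 / 114322245320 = 1394.73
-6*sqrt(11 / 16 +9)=-3*sqrt(155) / 2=-18.67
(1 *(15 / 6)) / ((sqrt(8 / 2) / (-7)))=-35 / 4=-8.75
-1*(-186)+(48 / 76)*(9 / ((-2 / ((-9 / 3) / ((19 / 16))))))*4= 77514 / 361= 214.72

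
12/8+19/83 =287/166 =1.73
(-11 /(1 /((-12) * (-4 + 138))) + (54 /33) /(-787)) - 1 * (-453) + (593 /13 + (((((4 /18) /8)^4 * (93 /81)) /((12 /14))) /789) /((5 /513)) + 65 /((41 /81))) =3359777157341252930023 /183443736390520320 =18315.03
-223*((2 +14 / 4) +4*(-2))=1115 / 2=557.50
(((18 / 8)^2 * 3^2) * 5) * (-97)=-353565 / 16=-22097.81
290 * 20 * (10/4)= 14500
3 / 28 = 0.11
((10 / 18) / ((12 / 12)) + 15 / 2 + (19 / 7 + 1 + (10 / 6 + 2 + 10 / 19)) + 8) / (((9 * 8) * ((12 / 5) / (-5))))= -1434175 / 2068416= -0.69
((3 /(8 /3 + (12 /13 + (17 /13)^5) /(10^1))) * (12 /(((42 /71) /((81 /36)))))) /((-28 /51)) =-79.39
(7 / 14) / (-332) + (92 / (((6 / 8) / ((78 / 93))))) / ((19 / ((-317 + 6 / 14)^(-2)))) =-130716011 / 90025214952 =-0.00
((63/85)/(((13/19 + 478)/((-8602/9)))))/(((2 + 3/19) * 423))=-1278662/788672925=-0.00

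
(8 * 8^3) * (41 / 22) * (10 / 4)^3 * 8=10496000 / 11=954181.82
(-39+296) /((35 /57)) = 14649 /35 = 418.54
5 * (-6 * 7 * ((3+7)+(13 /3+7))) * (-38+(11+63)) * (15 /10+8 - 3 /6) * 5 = -7257600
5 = 5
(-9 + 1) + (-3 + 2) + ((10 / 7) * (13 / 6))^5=1123533716 / 4084101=275.10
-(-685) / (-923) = -685 / 923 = -0.74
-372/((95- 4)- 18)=-372/73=-5.10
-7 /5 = -1.40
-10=-10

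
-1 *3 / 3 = -1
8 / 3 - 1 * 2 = 2 / 3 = 0.67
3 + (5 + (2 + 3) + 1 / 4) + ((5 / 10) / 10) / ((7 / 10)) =373 / 28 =13.32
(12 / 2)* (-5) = -30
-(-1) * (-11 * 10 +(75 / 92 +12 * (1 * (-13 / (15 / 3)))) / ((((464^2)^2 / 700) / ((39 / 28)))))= -110.00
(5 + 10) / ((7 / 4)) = 60 / 7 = 8.57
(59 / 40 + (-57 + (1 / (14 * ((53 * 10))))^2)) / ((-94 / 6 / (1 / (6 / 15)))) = 9171019827 / 1035060320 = 8.86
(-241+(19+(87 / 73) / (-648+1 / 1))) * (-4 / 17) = 41941476 / 802927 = 52.24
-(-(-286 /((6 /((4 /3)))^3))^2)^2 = -27404638683136 /282429536481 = -97.03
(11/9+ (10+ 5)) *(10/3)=1460/27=54.07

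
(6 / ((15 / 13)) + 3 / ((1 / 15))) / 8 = 251 / 40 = 6.28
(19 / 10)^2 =361 / 100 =3.61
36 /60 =3 /5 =0.60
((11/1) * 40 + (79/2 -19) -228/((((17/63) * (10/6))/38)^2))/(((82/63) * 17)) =-1481403314097/20143300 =-73543.23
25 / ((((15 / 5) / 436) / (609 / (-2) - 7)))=-1131783.33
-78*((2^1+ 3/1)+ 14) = -1482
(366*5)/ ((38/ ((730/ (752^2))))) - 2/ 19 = -231529/ 5372288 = -0.04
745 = 745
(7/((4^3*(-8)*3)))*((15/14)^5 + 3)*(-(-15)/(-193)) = 11864235/7592230912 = 0.00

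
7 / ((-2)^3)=-7 / 8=-0.88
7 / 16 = 0.44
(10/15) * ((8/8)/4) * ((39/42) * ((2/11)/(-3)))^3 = -0.00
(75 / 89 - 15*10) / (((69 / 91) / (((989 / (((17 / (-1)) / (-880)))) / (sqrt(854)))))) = -1088373000*sqrt(854) / 92293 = -344617.98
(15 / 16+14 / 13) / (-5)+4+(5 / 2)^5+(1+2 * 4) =229327 / 2080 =110.25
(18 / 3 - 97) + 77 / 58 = -5201 / 58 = -89.67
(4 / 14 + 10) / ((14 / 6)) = 216 / 49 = 4.41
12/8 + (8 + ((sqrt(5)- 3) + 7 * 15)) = sqrt(5) + 223/2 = 113.74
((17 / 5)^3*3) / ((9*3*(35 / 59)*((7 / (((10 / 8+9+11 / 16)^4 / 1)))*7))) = 1268168125 / 589824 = 2150.08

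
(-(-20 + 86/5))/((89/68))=952/445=2.14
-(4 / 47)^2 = -16 / 2209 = -0.01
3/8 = 0.38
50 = 50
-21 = -21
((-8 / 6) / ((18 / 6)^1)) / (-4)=0.11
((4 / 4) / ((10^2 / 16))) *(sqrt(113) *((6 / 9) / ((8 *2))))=sqrt(113) / 150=0.07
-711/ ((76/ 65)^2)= -3003975/ 5776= -520.08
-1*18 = -18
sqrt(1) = 1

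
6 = 6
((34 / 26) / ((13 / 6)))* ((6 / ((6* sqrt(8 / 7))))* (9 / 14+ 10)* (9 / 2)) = 68391* sqrt(14) / 9464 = 27.04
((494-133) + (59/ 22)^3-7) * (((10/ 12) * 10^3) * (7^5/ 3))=41752485123125/ 23958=1742736669.30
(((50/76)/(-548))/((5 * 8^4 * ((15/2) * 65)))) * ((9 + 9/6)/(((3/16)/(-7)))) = 0.00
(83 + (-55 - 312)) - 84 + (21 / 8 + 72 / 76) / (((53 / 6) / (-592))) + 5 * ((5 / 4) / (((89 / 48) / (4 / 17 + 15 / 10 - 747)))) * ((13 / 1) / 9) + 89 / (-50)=-968506973897 / 228538650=-4237.83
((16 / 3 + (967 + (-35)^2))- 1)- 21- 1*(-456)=7894 / 3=2631.33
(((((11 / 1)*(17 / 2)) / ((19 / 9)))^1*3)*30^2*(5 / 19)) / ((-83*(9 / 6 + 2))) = -22720500 / 209741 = -108.33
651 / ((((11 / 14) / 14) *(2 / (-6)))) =-382788 / 11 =-34798.91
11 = 11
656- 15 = 641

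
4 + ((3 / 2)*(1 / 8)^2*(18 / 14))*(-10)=1657 / 448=3.70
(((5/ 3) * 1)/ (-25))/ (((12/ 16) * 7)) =-4/ 315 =-0.01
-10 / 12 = -5 / 6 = -0.83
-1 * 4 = -4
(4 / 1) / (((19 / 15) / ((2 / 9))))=40 / 57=0.70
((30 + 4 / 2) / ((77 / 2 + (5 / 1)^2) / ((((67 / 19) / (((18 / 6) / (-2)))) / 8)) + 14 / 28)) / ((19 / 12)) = -51456 / 548891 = -0.09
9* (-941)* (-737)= 6241653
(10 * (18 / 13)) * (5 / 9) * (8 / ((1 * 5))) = 160 / 13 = 12.31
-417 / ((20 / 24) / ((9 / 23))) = -22518 / 115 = -195.81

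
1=1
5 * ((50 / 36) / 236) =125 / 4248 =0.03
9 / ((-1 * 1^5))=-9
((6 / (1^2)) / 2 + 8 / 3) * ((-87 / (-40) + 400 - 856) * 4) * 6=-308601 / 5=-61720.20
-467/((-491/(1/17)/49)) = 22883/8347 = 2.74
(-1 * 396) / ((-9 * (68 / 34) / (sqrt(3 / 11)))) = 2 * sqrt(33) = 11.49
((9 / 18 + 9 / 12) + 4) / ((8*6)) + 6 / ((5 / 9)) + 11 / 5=839 / 64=13.11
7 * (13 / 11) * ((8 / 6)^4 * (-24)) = -186368 / 297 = -627.50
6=6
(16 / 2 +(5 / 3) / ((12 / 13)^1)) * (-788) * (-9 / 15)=69541 / 15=4636.07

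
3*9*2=54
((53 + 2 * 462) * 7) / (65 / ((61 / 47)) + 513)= 417179 / 34348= 12.15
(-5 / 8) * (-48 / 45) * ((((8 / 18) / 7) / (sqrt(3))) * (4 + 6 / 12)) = 4 * sqrt(3) / 63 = 0.11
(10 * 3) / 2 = 15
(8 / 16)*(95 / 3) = 95 / 6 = 15.83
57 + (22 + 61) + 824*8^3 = 422028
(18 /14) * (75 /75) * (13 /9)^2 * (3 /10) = 169 /210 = 0.80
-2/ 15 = -0.13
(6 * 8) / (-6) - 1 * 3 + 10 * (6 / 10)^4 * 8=-79 / 125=-0.63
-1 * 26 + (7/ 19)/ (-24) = -11863/ 456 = -26.02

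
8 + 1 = 9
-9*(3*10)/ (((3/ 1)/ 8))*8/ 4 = -1440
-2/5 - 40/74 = -174/185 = -0.94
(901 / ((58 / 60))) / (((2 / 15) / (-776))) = -157314600 / 29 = -5424641.38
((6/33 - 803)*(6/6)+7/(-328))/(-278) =2896645/1003024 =2.89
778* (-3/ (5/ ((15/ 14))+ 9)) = -7002/ 41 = -170.78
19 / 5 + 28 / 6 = 8.47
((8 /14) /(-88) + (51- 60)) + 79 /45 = -50249 /6930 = -7.25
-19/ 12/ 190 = -1/ 120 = -0.01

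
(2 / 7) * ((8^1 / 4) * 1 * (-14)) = -8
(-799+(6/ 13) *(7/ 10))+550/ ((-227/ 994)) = -47319978/ 14755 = -3207.05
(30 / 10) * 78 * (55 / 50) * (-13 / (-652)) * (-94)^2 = 36958779 / 815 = 45348.20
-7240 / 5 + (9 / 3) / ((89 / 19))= -128815 / 89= -1447.36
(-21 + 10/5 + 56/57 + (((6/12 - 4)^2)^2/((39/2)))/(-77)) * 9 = -3544215/21736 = -163.06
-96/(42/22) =-352/7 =-50.29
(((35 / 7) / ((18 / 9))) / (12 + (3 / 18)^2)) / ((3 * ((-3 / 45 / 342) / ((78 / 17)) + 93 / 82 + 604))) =492172200 / 4298682310709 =0.00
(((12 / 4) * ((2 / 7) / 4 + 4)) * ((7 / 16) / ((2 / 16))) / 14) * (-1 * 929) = -158859 / 56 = -2836.77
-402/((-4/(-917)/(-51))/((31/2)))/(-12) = -97135059/16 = -6070941.19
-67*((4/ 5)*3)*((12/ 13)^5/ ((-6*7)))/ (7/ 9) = 300091392/ 90966785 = 3.30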